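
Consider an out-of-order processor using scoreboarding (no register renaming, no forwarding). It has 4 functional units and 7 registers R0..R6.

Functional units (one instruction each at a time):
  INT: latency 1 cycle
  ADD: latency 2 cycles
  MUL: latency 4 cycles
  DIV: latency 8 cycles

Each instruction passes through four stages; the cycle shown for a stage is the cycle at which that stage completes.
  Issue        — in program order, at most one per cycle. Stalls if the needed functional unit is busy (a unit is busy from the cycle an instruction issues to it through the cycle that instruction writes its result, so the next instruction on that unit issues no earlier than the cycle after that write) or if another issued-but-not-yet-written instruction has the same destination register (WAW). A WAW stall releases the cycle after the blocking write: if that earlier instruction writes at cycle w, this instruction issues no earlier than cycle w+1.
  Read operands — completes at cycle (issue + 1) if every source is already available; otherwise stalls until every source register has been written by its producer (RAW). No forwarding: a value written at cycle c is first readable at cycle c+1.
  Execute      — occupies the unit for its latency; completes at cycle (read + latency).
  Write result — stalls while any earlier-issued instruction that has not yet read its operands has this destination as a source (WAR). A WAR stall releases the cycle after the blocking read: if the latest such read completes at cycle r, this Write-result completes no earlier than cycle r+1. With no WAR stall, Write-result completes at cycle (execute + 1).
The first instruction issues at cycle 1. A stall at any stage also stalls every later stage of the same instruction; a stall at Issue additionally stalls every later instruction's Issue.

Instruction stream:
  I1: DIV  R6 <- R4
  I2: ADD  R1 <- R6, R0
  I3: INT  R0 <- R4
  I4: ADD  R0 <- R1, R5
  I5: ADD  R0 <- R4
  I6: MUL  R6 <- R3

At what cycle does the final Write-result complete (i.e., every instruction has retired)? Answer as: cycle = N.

1) issue 1, read 2, done 10, write 11
2) issue 2, read 12, done 14, write 15  <RAW R6: wait I1 write@11>
3) issue 3, read 4, done 5, write 13  <WAR R0: wait I2 read@12>
4) issue 16, read 17, done 19, write 20  <struct: ADD busy until I2 writes@15>
5) issue 21, read 22, done 24, write 25  <struct: ADD busy until I4 writes@20>
6) issue 22, read 23, done 27, write 28

cycle = 28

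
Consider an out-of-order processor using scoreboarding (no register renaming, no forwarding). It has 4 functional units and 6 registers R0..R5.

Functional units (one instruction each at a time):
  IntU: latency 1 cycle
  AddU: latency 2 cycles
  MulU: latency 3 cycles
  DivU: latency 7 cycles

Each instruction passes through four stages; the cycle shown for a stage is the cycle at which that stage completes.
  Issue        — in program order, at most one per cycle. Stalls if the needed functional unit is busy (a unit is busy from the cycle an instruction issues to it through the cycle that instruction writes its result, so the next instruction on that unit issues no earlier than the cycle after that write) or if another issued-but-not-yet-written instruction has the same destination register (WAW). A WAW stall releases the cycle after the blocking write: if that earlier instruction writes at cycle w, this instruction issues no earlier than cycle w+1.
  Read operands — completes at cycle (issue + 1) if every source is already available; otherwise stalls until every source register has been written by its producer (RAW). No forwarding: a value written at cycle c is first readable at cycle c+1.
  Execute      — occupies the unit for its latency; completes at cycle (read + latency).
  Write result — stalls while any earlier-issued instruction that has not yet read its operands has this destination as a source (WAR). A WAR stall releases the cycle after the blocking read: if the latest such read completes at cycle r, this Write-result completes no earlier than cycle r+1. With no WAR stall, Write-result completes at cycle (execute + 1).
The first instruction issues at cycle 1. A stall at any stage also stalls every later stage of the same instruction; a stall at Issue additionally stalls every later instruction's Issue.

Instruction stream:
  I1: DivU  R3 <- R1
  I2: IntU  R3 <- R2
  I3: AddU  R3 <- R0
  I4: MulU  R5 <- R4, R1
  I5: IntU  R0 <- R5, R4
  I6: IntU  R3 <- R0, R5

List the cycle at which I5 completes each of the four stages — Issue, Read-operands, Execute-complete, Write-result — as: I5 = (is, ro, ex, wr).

I5 = (17, 22, 23, 24)

I1  is:1  ro:2  ex:9  wr:10
I2  is:11  ro:12  ex:13  wr:14  — WAW R3: wait I1 write@10
I3  is:15  ro:16  ex:18  wr:19  — WAW R3: wait I2 write@14
I4  is:16  ro:17  ex:20  wr:21
I5  is:17  ro:22  ex:23  wr:24  — RAW R5: wait I4 write@21
I6  is:25  ro:26  ex:27  wr:28  — struct: IntU busy until I5 writes@24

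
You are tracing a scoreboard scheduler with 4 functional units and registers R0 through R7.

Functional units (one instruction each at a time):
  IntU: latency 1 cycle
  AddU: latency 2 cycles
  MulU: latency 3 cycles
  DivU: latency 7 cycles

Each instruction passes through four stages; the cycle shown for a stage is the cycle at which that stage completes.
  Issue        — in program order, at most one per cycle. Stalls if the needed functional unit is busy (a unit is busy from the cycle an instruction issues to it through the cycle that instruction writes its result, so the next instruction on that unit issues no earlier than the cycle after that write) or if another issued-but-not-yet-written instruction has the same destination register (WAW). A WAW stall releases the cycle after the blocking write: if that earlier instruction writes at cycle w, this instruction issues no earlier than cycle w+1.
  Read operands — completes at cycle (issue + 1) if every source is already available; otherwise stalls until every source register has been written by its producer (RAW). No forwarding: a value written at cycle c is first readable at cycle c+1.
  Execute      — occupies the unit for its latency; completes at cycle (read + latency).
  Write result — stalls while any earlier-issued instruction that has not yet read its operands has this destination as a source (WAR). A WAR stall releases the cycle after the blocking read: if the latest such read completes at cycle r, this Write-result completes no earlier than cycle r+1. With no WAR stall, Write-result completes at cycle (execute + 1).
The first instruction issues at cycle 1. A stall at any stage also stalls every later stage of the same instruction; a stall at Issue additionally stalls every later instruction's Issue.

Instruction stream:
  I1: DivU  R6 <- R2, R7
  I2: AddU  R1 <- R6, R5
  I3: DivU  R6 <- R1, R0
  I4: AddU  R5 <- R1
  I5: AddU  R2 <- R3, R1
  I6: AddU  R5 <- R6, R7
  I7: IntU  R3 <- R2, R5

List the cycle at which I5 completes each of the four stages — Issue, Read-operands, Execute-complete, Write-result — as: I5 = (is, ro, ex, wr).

I5 = (20, 21, 23, 24)

cycle 1: issue I1 (DivU)
cycle 2: I1 read-ops · issue I2 (AddU)
cycle 9: I1 finished on DivU
cycle 10: I1→R6
cycle 11: I2 read-ops · issue I3 (DivU)
cycle 13: I2 finished on AddU
cycle 14: I2→R1
cycle 15: I3 read-ops · issue I4 (AddU)
cycle 16: I4 read-ops
cycle 18: I4 finished on AddU
cycle 19: I4→R5
cycle 20: issue I5 (AddU)
cycle 21: I5 read-ops
cycle 22: I3 finished on DivU
cycle 23: I3→R6 · I5 finished on AddU
cycle 24: I5→R2
cycle 25: issue I6 (AddU)
cycle 26: I6 read-ops · issue I7 (IntU)
cycle 28: I6 finished on AddU
cycle 29: I6→R5
cycle 30: I7 read-ops
cycle 31: I7 finished on IntU
cycle 32: I7→R3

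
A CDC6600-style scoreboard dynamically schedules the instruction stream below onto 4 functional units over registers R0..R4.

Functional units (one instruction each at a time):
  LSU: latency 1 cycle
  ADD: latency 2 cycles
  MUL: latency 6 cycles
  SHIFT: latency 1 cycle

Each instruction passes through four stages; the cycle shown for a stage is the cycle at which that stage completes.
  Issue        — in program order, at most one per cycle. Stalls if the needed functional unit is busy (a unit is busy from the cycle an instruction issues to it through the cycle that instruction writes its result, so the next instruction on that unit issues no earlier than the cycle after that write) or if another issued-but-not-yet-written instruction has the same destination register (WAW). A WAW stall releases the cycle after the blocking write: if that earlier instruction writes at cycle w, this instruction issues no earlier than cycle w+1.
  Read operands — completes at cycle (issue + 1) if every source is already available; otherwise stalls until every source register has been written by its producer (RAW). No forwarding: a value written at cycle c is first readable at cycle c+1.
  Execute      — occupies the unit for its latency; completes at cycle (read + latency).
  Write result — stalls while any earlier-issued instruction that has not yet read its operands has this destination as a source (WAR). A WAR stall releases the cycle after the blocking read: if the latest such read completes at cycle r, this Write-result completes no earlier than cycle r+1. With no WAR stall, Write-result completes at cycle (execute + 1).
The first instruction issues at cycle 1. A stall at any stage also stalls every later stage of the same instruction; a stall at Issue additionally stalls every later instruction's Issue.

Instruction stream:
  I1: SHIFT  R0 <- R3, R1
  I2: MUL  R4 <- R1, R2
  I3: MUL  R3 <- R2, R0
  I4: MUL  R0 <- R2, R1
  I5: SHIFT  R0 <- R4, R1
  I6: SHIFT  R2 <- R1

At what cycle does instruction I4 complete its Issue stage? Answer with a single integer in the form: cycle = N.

cycle = 20

1) issue 1, read 2, done 3, write 4
2) issue 2, read 3, done 9, write 10
3) issue 11, read 12, done 18, write 19  <struct: MUL busy until I2 writes@10>
4) issue 20, read 21, done 27, write 28  <struct: MUL busy until I3 writes@19>
5) issue 29, read 30, done 31, write 32  <WAW R0: wait I4 write@28>
6) issue 33, read 34, done 35, write 36  <struct: SHIFT busy until I5 writes@32>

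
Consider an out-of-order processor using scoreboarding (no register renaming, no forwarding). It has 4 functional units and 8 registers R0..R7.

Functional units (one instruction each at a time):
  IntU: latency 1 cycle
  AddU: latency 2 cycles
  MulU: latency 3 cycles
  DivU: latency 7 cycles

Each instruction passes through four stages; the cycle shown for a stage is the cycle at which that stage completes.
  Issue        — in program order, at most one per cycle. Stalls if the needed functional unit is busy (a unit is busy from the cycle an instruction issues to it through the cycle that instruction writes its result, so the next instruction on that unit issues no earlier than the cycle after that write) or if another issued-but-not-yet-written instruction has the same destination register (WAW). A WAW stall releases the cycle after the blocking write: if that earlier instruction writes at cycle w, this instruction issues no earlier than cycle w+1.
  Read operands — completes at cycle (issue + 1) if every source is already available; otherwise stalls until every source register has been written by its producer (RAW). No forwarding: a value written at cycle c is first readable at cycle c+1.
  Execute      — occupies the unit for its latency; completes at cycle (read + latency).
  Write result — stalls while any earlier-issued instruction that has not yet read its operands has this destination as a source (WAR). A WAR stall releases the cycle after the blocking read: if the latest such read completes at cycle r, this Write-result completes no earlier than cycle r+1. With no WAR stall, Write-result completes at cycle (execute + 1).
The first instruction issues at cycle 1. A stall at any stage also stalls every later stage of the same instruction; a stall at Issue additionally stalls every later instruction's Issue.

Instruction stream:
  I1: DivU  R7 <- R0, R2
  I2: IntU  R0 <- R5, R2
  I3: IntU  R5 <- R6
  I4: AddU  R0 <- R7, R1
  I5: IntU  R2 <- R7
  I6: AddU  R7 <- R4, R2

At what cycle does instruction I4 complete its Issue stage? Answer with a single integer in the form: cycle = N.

c1: I1 issues→DivU
c2: I1 reads; I2 issues→IntU
c3: I2 reads
c4: I2 exec-done
c5: I2 writes R0
c6: I3 issues→IntU
c7: I3 reads; I4 issues→AddU
c8: I3 exec-done
c9: I1 exec-done; I3 writes R5
c10: I1 writes R7; I5 issues→IntU
c11: I4 reads; I5 reads
c12: I5 exec-done
c13: I4 exec-done; I5 writes R2
c14: I4 writes R0
c15: I6 issues→AddU
c16: I6 reads
c18: I6 exec-done
c19: I6 writes R7

cycle = 7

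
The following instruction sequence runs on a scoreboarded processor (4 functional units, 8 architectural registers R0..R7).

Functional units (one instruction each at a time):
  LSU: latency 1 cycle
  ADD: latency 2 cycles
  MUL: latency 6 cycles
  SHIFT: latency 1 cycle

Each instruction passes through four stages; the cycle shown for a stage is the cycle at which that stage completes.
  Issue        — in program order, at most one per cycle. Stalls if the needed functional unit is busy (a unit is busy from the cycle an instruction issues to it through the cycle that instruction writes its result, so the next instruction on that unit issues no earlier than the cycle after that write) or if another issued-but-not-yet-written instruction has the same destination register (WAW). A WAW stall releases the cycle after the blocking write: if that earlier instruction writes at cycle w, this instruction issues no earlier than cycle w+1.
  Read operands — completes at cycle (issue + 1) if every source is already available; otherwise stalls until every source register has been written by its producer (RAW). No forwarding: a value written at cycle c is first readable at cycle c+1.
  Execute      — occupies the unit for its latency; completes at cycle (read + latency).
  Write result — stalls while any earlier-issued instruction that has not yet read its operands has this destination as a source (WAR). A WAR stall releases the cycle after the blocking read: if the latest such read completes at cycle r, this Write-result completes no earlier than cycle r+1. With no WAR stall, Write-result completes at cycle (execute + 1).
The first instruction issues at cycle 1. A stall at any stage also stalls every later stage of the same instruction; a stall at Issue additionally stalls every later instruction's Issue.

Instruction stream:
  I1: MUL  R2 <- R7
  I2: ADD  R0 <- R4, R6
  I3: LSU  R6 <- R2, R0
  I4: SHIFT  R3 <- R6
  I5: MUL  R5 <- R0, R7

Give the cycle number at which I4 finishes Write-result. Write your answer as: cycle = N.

c1: I1 issues→MUL
c2: I1 reads · I2 issues→ADD
c3: I2 reads · I3 issues→LSU
c4: I4 issues→SHIFT
c5: I2 exec-done
c6: I2 writes R0
c8: I1 exec-done
c9: I1 writes R2
c10: I3 reads · I5 issues→MUL
c11: I3 exec-done · I5 reads
c12: I3 writes R6
c13: I4 reads
c14: I4 exec-done
c15: I4 writes R3
c17: I5 exec-done
c18: I5 writes R5

cycle = 15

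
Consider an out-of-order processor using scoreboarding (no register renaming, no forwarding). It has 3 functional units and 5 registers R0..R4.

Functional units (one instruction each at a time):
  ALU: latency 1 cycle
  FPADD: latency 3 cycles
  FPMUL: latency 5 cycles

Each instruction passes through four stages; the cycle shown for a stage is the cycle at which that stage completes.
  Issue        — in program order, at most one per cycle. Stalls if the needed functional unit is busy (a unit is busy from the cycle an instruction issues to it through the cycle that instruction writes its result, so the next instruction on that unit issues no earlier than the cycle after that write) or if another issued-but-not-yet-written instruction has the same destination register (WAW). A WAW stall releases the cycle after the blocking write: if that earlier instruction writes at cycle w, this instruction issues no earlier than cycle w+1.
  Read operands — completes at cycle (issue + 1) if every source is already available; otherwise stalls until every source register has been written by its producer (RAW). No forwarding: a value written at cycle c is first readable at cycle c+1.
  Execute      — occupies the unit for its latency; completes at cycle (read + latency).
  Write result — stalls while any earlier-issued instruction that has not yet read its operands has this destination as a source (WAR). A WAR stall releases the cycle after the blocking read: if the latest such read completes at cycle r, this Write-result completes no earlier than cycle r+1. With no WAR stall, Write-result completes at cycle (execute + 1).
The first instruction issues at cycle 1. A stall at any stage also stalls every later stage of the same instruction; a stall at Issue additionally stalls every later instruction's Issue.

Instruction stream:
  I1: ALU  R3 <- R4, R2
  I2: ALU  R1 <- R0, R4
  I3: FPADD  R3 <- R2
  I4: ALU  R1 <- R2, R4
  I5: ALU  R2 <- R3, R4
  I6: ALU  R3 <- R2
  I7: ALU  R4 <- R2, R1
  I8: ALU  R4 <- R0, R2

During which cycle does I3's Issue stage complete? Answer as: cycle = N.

cycle = 6

I1  is:1  ro:2  ex:3  wr:4
I2  is:5  ro:6  ex:7  wr:8  — struct: ALU busy until I1 writes@4
I3  is:6  ro:7  ex:10  wr:11
I4  is:9  ro:10  ex:11  wr:12  — struct: ALU busy until I2 writes@8
I5  is:13  ro:14  ex:15  wr:16  — struct: ALU busy until I4 writes@12
I6  is:17  ro:18  ex:19  wr:20  — struct: ALU busy until I5 writes@16
I7  is:21  ro:22  ex:23  wr:24  — struct: ALU busy until I6 writes@20
I8  is:25  ro:26  ex:27  wr:28  — struct: ALU busy until I7 writes@24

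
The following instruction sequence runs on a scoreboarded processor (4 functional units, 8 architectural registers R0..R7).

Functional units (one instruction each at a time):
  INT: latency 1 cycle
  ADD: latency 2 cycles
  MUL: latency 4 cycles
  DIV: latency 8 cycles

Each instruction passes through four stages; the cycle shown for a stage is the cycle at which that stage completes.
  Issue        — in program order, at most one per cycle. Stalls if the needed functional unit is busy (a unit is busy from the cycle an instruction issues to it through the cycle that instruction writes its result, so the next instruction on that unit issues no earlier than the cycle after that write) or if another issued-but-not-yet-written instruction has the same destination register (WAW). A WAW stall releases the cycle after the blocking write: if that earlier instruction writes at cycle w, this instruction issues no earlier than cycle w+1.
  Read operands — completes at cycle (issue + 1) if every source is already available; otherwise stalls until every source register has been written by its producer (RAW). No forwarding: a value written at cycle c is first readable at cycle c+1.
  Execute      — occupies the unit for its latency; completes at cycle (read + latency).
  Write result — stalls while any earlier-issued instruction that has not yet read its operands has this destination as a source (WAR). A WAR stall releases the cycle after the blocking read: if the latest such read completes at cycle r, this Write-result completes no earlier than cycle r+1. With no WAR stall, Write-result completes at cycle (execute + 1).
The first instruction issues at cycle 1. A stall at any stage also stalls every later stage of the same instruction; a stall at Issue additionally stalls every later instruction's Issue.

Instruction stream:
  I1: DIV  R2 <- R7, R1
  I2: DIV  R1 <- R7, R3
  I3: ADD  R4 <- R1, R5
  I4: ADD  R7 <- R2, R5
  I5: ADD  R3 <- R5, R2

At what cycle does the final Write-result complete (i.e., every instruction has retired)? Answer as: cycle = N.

cycle = 36

[I1] 1/2/10/11
[I2] 12/13/21/22  (struct: DIV busy until I1 writes@11)
[I3] 13/23/25/26  (RAW R1: wait I2 write@22)
[I4] 27/28/30/31  (struct: ADD busy until I3 writes@26)
[I5] 32/33/35/36  (struct: ADD busy until I4 writes@31)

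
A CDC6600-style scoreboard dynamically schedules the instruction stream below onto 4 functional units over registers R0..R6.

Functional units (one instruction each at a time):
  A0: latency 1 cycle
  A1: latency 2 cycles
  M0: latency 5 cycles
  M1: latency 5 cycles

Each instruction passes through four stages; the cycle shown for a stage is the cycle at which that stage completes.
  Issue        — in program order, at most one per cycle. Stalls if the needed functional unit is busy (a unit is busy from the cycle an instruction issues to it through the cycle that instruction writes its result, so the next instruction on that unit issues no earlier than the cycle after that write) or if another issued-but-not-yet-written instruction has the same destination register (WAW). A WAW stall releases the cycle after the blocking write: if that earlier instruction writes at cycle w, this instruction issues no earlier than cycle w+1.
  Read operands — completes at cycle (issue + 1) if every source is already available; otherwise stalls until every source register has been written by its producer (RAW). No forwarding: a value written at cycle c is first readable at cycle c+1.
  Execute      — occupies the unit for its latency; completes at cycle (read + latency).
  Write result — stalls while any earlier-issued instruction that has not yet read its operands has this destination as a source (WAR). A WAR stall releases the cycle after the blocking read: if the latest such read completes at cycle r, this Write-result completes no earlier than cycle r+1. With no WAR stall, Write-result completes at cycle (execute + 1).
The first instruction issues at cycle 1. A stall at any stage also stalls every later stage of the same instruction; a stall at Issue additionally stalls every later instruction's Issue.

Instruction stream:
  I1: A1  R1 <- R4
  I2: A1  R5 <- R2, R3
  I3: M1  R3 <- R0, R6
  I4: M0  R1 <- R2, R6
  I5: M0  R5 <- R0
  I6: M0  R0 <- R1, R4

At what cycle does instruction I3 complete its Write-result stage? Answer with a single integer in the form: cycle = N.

cycle = 14

I1  is:1  ro:2  ex:4  wr:5
I2  is:6  ro:7  ex:9  wr:10  — struct: A1 busy until I1 writes@5
I3  is:7  ro:8  ex:13  wr:14
I4  is:8  ro:9  ex:14  wr:15
I5  is:16  ro:17  ex:22  wr:23  — struct: M0 busy until I4 writes@15
I6  is:24  ro:25  ex:30  wr:31  — struct: M0 busy until I5 writes@23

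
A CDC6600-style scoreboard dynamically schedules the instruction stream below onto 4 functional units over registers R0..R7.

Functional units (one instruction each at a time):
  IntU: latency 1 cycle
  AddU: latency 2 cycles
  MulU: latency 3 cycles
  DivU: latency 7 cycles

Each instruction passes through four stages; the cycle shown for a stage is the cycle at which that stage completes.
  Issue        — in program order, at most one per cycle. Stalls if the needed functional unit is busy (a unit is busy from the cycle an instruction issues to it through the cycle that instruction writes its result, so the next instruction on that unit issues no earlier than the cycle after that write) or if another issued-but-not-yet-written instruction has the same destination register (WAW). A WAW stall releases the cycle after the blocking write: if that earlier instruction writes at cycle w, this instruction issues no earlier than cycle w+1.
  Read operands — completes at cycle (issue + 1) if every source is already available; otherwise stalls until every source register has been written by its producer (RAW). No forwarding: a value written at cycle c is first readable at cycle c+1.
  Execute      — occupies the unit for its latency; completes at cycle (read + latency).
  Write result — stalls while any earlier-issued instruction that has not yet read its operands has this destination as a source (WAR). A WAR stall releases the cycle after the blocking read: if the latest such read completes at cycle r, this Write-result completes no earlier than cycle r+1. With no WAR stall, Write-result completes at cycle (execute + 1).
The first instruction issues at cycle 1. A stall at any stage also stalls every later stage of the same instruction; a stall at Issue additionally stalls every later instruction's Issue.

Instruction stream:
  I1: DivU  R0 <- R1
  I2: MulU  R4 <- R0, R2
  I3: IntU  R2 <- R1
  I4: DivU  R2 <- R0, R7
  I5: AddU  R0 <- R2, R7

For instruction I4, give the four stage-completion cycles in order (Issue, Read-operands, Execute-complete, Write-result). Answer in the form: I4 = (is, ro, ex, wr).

I4 = (13, 14, 21, 22)

cycle 1: issue I1 (DivU)
cycle 2: I1 read-ops; issue I2 (MulU)
cycle 3: issue I3 (IntU)
cycle 4: I3 read-ops
cycle 5: I3 finished on IntU
cycle 9: I1 finished on DivU
cycle 10: I1→R0
cycle 11: I2 read-ops
cycle 12: I3→R2
cycle 13: issue I4 (DivU)
cycle 14: I2 finished on MulU; I4 read-ops; issue I5 (AddU)
cycle 15: I2→R4
cycle 21: I4 finished on DivU
cycle 22: I4→R2
cycle 23: I5 read-ops
cycle 25: I5 finished on AddU
cycle 26: I5→R0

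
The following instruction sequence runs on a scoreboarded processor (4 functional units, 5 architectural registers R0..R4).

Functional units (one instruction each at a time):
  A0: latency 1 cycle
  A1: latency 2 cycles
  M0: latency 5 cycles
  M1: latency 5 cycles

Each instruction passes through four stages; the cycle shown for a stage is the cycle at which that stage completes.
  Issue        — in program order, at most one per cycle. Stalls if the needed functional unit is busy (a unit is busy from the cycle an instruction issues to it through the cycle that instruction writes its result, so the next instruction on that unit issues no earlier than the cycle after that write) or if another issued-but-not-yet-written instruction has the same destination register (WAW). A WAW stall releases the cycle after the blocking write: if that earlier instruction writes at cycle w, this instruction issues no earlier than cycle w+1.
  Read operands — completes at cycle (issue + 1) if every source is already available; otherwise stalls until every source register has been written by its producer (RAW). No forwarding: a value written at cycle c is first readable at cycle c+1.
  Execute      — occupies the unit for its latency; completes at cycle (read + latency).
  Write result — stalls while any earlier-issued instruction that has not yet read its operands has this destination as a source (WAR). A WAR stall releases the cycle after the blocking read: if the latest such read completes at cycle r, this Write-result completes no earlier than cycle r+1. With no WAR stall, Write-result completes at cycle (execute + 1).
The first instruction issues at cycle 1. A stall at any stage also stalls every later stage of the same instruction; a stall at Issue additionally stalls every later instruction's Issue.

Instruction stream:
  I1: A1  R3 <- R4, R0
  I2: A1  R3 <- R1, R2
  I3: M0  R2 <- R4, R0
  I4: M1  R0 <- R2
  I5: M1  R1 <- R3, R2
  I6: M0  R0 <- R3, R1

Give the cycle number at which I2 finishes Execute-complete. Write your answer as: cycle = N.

c1: I1 dispatched to A1
c2: I1 operands ready
c4: I1 complete
c5: R3←I1
c6: I2 dispatched to A1
c7: I2 operands ready, I3 dispatched to M0
c8: I3 operands ready, I4 dispatched to M1
c9: I2 complete
c10: R3←I2
c13: I3 complete
c14: R2←I3
c15: I4 operands ready
c20: I4 complete
c21: R0←I4
c22: I5 dispatched to M1
c23: I5 operands ready, I6 dispatched to M0
c28: I5 complete
c29: R1←I5
c30: I6 operands ready
c35: I6 complete
c36: R0←I6

cycle = 9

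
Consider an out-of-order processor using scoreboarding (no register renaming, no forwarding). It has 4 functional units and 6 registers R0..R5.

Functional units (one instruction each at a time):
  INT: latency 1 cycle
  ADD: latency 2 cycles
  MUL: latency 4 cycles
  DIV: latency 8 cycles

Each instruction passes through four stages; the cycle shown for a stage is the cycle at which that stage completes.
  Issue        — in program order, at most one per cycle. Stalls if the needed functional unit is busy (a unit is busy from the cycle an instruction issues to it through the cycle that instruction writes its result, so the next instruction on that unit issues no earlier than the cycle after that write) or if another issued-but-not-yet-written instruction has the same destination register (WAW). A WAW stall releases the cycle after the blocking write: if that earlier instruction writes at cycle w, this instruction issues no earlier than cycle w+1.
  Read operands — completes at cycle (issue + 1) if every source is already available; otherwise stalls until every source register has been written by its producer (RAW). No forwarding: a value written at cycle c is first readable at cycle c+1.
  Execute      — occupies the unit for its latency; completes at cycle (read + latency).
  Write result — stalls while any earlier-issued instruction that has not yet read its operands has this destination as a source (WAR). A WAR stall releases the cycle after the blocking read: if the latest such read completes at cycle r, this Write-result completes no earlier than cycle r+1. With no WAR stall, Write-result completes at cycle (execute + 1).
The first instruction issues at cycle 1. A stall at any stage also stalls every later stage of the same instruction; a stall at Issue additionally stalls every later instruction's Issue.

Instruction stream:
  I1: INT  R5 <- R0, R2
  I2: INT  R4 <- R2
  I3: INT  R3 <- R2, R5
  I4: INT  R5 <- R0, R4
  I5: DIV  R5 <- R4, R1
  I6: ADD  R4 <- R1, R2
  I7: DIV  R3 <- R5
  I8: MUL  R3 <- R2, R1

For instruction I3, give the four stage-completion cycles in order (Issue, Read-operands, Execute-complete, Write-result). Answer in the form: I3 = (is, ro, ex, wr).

I1 -> (1, 2, 3, 4)
I2 -> (5, 6, 7, 8)  // struct: INT busy until I1 writes@4
I3 -> (9, 10, 11, 12)  // struct: INT busy until I2 writes@8
I4 -> (13, 14, 15, 16)  // struct: INT busy until I3 writes@12
I5 -> (17, 18, 26, 27)  // WAW R5: wait I4 write@16
I6 -> (18, 19, 21, 22)
I7 -> (28, 29, 37, 38)  // struct: DIV busy until I5 writes@27
I8 -> (39, 40, 44, 45)  // WAW R3: wait I7 write@38

I3 = (9, 10, 11, 12)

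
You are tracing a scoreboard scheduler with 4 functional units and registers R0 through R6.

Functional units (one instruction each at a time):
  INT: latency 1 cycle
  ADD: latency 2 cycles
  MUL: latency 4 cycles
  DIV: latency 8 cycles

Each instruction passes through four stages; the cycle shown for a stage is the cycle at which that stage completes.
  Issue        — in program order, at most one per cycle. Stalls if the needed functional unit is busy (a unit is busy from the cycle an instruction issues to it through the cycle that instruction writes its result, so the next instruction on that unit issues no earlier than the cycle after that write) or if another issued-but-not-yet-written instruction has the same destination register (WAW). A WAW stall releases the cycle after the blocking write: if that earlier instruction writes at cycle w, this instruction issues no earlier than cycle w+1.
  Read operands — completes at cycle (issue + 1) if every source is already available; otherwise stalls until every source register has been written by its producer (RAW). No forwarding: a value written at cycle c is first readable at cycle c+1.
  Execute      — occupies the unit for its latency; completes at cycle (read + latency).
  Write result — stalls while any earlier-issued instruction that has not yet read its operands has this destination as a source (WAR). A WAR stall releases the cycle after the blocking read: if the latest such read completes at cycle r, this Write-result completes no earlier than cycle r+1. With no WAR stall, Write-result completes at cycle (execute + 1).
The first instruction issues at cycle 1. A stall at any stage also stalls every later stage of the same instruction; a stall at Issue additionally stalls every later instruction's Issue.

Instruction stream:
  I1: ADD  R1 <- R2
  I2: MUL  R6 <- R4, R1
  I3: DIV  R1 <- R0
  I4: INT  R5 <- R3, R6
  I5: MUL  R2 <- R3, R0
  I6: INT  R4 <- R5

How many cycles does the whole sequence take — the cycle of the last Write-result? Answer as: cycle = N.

1) issue 1, read 2, done 4, write 5
2) issue 2, read 6, done 10, write 11  <RAW R1: wait I1 write@5>
3) issue 6, read 7, done 15, write 16  <WAW R1: wait I1 write@5>
4) issue 7, read 12, done 13, write 14  <RAW R6: wait I2 write@11>
5) issue 12, read 13, done 17, write 18  <struct: MUL busy until I2 writes@11>
6) issue 15, read 16, done 17, write 18  <struct: INT busy until I4 writes@14>

cycle = 18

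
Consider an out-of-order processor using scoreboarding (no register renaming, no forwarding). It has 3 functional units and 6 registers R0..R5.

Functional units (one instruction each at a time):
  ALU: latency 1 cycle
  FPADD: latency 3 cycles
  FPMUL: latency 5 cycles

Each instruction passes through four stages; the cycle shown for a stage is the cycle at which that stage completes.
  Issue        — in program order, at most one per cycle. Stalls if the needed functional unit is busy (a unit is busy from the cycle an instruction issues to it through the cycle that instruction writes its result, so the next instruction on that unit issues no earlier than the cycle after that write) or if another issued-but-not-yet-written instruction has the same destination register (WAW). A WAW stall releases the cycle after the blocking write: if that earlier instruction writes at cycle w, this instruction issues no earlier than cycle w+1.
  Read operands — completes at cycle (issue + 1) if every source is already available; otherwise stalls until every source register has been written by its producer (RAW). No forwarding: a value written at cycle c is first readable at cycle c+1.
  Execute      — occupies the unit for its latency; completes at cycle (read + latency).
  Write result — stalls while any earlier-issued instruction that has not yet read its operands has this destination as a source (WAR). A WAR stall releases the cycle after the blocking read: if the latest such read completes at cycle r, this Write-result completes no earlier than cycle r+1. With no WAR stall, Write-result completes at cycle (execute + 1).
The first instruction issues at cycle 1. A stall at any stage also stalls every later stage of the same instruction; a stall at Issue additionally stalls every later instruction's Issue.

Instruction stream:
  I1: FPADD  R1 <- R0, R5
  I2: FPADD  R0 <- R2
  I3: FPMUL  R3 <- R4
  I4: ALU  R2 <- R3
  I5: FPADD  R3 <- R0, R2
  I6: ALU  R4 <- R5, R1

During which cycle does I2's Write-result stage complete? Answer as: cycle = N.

cycle = 12

cycle 1: issue I1 (FPADD)
cycle 2: I1 read-ops
cycle 5: I1 finished on FPADD
cycle 6: I1→R1
cycle 7: issue I2 (FPADD)
cycle 8: I2 read-ops; issue I3 (FPMUL)
cycle 9: I3 read-ops; issue I4 (ALU)
cycle 11: I2 finished on FPADD
cycle 12: I2→R0
cycle 14: I3 finished on FPMUL
cycle 15: I3→R3
cycle 16: I4 read-ops; issue I5 (FPADD)
cycle 17: I4 finished on ALU
cycle 18: I4→R2
cycle 19: I5 read-ops; issue I6 (ALU)
cycle 20: I6 read-ops
cycle 21: I6 finished on ALU
cycle 22: I5 finished on FPADD; I6→R4
cycle 23: I5→R3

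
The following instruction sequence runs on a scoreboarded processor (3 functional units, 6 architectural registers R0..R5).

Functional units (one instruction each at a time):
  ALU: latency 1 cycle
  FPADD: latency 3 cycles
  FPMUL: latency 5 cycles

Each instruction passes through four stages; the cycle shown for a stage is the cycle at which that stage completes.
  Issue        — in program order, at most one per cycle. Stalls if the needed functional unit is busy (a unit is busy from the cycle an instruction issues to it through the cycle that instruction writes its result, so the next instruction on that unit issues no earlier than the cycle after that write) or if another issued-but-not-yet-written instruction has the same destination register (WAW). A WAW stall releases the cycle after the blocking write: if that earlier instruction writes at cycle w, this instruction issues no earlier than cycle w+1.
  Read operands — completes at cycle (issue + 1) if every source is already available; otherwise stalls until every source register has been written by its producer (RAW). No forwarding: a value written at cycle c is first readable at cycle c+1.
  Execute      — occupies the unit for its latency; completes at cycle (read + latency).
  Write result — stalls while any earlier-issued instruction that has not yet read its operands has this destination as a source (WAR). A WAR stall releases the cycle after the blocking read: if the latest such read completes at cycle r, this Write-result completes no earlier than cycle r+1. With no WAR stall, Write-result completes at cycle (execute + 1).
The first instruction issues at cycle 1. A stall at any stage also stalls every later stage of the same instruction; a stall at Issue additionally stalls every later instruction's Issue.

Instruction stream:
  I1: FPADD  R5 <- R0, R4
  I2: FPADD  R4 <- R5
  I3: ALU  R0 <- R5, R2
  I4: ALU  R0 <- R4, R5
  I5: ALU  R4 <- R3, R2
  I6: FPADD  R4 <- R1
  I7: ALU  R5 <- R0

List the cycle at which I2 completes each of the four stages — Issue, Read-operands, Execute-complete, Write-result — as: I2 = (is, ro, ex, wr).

t=1  I1 issues→FPADD
t=2  I1 reads
t=5  I1 exec-done
t=6  I1 writes R5
t=7  I2 issues→FPADD
t=8  I2 reads · I3 issues→ALU
t=9  I3 reads
t=10  I3 exec-done
t=11  I2 exec-done · I3 writes R0
t=12  I2 writes R4 · I4 issues→ALU
t=13  I4 reads
t=14  I4 exec-done
t=15  I4 writes R0
t=16  I5 issues→ALU
t=17  I5 reads
t=18  I5 exec-done
t=19  I5 writes R4
t=20  I6 issues→FPADD
t=21  I6 reads · I7 issues→ALU
t=22  I7 reads
t=23  I7 exec-done
t=24  I6 exec-done · I7 writes R5
t=25  I6 writes R4

I2 = (7, 8, 11, 12)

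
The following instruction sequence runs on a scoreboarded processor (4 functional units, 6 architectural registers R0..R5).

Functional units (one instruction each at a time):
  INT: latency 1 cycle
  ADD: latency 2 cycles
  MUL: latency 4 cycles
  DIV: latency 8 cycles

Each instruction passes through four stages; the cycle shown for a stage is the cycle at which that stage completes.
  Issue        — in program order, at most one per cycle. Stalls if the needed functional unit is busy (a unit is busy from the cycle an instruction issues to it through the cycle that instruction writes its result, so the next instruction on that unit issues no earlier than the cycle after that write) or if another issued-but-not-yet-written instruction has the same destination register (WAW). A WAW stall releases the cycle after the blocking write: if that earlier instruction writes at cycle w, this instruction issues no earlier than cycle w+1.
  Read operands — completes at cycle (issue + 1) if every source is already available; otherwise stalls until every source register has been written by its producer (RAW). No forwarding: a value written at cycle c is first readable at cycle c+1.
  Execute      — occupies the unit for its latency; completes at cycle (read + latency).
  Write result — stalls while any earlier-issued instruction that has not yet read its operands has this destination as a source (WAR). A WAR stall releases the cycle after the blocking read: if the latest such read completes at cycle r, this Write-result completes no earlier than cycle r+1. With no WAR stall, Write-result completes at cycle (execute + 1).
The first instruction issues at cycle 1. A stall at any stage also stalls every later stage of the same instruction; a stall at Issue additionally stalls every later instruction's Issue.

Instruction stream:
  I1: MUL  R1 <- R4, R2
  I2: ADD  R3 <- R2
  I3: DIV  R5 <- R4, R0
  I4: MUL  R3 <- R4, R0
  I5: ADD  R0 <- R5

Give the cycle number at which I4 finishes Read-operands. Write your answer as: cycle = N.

cycle = 9

cycle 1: I1 issues→MUL
cycle 2: I1 reads, I2 issues→ADD
cycle 3: I2 reads, I3 issues→DIV
cycle 4: I3 reads
cycle 5: I2 exec-done
cycle 6: I1 exec-done, I2 writes R3
cycle 7: I1 writes R1
cycle 8: I4 issues→MUL
cycle 9: I4 reads, I5 issues→ADD
cycle 12: I3 exec-done
cycle 13: I3 writes R5, I4 exec-done
cycle 14: I4 writes R3, I5 reads
cycle 16: I5 exec-done
cycle 17: I5 writes R0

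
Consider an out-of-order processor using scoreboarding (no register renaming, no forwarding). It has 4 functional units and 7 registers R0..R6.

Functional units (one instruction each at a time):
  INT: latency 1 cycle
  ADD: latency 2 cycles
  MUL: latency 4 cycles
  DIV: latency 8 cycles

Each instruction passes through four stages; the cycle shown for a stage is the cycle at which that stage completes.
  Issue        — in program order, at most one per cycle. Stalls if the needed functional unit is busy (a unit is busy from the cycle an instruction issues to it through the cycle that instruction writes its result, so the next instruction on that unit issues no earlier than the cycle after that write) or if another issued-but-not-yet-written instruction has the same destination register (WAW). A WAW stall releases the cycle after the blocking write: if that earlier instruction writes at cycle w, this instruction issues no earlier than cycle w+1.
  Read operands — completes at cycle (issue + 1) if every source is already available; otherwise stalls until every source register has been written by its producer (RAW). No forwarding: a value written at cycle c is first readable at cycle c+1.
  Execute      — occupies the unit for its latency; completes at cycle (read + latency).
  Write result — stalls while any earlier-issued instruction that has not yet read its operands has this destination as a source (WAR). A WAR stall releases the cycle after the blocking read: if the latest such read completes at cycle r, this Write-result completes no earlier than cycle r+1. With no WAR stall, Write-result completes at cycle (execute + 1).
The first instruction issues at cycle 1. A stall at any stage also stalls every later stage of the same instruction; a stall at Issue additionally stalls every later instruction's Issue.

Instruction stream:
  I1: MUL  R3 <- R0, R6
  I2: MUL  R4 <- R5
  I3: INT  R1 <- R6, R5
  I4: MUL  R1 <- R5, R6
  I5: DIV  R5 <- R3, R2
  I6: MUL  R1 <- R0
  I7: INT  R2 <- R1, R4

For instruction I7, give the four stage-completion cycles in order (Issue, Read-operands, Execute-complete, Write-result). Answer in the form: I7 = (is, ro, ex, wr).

I1: IS=1 RO=2 EX=6 WR=7
I2: IS=8 RO=9 EX=13 WR=14  [struct: MUL busy until I1 writes@7]
I3: IS=9 RO=10 EX=11 WR=12
I4: IS=15 RO=16 EX=20 WR=21  [struct: MUL busy until I2 writes@14]
I5: IS=16 RO=17 EX=25 WR=26
I6: IS=22 RO=23 EX=27 WR=28  [struct: MUL busy until I4 writes@21]
I7: IS=23 RO=29 EX=30 WR=31  [RAW R1: wait I6 write@28]

I7 = (23, 29, 30, 31)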